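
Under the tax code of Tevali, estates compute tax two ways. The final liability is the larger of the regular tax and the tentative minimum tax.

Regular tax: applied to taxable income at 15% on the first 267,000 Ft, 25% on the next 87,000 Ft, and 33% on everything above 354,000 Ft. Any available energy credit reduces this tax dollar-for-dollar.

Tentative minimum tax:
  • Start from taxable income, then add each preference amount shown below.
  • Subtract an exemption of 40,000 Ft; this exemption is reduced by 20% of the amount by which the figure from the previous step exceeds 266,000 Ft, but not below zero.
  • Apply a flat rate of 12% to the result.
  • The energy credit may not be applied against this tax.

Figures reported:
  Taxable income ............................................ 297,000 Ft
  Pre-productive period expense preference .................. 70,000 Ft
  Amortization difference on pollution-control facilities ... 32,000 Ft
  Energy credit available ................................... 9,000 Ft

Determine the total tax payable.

Tentative minimum tax:
  Adjusted income: 297,000 Ft + 70,000 Ft + 32,000 Ft = 399,000 Ft
  Exemption: 40,000 Ft − 20% × (399,000 Ft − 266,000 Ft) = 40,000 Ft − 26,600 Ft = 13,400 Ft
  Base: 399,000 Ft − 13,400 Ft = 385,600 Ft
  385,600 Ft × 12% = 46,272 Ft

Regular tax:
  267,000 Ft × 15% = 40,050 Ft
  30,000 Ft × 25% = 7,500 Ft
  → 47,550 Ft
  Less energy credit 9,000 Ft → 38,550 Ft

46,272 Ft > 38,550 Ft, so the tentative minimum tax is the binding amount.

46,272 Ft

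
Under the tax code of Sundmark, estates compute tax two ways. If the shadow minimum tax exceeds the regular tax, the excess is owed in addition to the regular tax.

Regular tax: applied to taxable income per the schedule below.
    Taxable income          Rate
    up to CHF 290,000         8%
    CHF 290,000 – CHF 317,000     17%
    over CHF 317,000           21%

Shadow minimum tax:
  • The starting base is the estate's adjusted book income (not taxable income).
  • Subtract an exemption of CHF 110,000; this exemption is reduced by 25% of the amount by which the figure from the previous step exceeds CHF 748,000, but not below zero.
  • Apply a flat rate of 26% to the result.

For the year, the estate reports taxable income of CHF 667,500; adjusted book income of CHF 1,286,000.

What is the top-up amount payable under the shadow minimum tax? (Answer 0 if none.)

Regular tax:
  CHF 290,000 × 8% = CHF 23,200
  CHF 27,000 × 17% = CHF 4,590
  CHF 350,500 × 21% = CHF 73,605
  → CHF 101,395

Shadow minimum tax:
  Base (adjusted book income): CHF 1,286,000
  Exemption: 25% × (CHF 1,286,000 − CHF 748,000) = CHF 134,500 ≥ CHF 110,000, so the exemption is fully phased out
  Base: CHF 1,286,000 − CHF 0 = CHF 1,286,000
  CHF 1,286,000 × 26% = CHF 334,360

Excess of shadow minimum tax over regular tax: CHF 334,360 − CHF 101,395 = CHF 232,965.

CHF 232,965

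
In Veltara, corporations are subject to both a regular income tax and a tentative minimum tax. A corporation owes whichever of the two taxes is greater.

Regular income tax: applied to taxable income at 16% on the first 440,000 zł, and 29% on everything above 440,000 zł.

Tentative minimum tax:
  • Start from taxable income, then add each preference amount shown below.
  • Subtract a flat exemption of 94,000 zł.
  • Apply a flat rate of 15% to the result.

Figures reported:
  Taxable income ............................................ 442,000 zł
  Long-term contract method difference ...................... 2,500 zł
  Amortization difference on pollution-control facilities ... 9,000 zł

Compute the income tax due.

70,980 zł

Regular income tax:
  440,000 zł × 16% = 70,400 zł
  2,000 zł × 29% = 580 zł
  → 70,980 zł

Tentative minimum tax:
  Adjusted income: 442,000 zł + 2,500 zł + 9,000 zł = 453,500 zł
  Less exemption 94,000 zł → base 359,500 zł
  359,500 zł × 15% = 53,925 zł

70,980 zł > 53,925 zł, so the regular income tax governs.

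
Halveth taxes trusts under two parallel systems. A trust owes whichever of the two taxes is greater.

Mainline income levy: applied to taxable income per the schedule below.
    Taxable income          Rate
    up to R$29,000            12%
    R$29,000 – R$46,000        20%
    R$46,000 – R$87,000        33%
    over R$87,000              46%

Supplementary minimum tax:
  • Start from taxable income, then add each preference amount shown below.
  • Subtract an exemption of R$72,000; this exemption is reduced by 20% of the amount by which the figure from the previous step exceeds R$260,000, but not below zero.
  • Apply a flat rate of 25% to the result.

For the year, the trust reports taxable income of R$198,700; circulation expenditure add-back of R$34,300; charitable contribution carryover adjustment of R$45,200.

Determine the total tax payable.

R$71,792

Mainline income levy:
  R$29,000 × 12% = R$3,480
  R$17,000 × 20% = R$3,400
  R$41,000 × 33% = R$13,530
  R$111,700 × 46% = R$51,382
  → R$71,792

Supplementary minimum tax:
  Adjusted income: R$198,700 + R$34,300 + R$45,200 = R$278,200
  Exemption: R$72,000 − 20% × (R$278,200 − R$260,000) = R$72,000 − R$3,640 = R$68,360
  Base: R$278,200 − R$68,360 = R$209,840
  R$209,840 × 25% = R$52,460

R$71,792 > R$52,460, so the mainline income levy governs.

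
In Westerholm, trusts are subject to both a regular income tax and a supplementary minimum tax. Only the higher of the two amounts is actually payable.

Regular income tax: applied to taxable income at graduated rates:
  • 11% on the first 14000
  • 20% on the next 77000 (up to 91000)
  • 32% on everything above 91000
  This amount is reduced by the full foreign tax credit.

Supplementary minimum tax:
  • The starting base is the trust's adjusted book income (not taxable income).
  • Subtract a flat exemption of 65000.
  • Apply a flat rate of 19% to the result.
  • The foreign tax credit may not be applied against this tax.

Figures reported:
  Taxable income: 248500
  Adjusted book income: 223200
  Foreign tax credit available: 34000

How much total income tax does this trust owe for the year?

Regular income tax:
  14000 × 11% = 1540
  77000 × 20% = 15400
  157500 × 32% = 50400
  → 67340
  Less foreign tax credit 34000 → 33340

Supplementary minimum tax:
  Base (adjusted book income): 223200
  Less exemption 65000 → base 158200
  158200 × 19% = 30058

33340 > 30058, so the regular income tax governs.

33340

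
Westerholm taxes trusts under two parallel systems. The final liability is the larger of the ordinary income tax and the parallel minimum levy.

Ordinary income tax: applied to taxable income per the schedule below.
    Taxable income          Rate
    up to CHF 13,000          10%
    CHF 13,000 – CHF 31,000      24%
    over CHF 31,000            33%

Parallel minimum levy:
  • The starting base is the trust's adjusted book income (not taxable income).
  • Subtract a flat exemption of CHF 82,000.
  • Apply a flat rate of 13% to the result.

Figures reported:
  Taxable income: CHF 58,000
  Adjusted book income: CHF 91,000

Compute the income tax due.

CHF 14,530

Ordinary income tax:
  CHF 13,000 × 10% = CHF 1,300
  CHF 18,000 × 24% = CHF 4,320
  CHF 27,000 × 33% = CHF 8,910
  → CHF 14,530

Parallel minimum levy:
  Base (adjusted book income): CHF 91,000
  Less exemption CHF 82,000 → base CHF 9,000
  CHF 9,000 × 13% = CHF 1,170

CHF 14,530 > CHF 1,170, so the ordinary income tax governs.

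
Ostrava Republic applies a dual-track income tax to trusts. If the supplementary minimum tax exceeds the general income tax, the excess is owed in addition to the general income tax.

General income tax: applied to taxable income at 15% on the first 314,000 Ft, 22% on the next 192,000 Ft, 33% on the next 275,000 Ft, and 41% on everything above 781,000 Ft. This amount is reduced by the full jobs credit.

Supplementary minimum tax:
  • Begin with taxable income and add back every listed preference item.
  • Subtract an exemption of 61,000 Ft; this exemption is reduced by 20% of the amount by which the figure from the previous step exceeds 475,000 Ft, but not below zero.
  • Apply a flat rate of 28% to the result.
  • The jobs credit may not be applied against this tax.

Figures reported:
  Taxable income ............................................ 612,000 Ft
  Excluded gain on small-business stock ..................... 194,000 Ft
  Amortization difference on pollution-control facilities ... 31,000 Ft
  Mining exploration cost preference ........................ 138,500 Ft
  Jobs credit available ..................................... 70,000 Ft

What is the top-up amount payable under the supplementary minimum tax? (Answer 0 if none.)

General income tax:
  314,000 Ft × 15% = 47,100 Ft
  192,000 Ft × 22% = 42,240 Ft
  106,000 Ft × 33% = 34,980 Ft
  → 124,320 Ft
  Less jobs credit 70,000 Ft → 54,320 Ft

Supplementary minimum tax:
  Adjusted income: 612,000 Ft + 194,000 Ft + 31,000 Ft + 138,500 Ft = 975,500 Ft
  Exemption: 20% × (975,500 Ft − 475,000 Ft) = 100,100 Ft ≥ 61,000 Ft, so the exemption is fully phased out
  Base: 975,500 Ft − 0 Ft = 975,500 Ft
  975,500 Ft × 28% = 273,140 Ft

Excess of supplementary minimum tax over general income tax: 273,140 Ft − 54,320 Ft = 218,820 Ft.

218,820 Ft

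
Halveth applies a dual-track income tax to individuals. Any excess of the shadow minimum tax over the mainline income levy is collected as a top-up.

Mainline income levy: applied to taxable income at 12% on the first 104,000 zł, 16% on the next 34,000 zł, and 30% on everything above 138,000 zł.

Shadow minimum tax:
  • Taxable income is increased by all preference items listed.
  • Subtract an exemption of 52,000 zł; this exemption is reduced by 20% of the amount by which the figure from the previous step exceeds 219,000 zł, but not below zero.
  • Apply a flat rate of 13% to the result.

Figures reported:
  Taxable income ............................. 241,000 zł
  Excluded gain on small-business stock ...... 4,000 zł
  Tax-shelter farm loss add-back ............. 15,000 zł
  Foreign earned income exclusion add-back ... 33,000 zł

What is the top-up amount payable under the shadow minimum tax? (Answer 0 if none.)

0 zł

Shadow minimum tax:
  Adjusted income: 241,000 zł + 4,000 zł + 15,000 zł + 33,000 zł = 293,000 zł
  Exemption: 52,000 zł − 20% × (293,000 zł − 219,000 zł) = 52,000 zł − 14,800 zł = 37,200 zł
  Base: 293,000 zł − 37,200 zł = 255,800 zł
  255,800 zł × 13% = 33,254 zł

Mainline income levy:
  104,000 zł × 12% = 12,480 zł
  34,000 zł × 16% = 5,440 zł
  103,000 zł × 30% = 30,900 zł
  → 48,820 zł

33,254 zł ≤ 48,820 zł, so no add-on is due.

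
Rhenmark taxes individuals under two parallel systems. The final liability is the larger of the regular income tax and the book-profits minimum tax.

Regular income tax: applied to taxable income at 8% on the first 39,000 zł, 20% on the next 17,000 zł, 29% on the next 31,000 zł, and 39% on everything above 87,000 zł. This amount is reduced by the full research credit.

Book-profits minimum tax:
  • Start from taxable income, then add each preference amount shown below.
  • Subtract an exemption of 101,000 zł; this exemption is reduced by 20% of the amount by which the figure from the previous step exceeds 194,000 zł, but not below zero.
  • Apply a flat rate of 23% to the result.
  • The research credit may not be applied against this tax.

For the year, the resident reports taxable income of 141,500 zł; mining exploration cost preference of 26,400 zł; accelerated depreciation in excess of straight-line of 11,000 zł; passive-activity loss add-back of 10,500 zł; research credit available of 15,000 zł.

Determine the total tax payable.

Regular income tax:
  39,000 zł × 8% = 3,120 zł
  17,000 zł × 20% = 3,400 zł
  31,000 zł × 29% = 8,990 zł
  54,500 zł × 39% = 21,255 zł
  → 36,765 zł
  Less research credit 15,000 zł → 21,765 zł

Book-profits minimum tax:
  Adjusted income: 141,500 zł + 26,400 zł + 11,000 zł + 10,500 zł = 189,400 zł
  Exemption: 189,400 zł ≤ 194,000 zł, so full 101,000 zł applies
  Base: 189,400 zł − 101,000 zł = 88,400 zł
  88,400 zł × 23% = 20,332 zł

21,765 zł > 20,332 zł, so the regular income tax governs.

21,765 zł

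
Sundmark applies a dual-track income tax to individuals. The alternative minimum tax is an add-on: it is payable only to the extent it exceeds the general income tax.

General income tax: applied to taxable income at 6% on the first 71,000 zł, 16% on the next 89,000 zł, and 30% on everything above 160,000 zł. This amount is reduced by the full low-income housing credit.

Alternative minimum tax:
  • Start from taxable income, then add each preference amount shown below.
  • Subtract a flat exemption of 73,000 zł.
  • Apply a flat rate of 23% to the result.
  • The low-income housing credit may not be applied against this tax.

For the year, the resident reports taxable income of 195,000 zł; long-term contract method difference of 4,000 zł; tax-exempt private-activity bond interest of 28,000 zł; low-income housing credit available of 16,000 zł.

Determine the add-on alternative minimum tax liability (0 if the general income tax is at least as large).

Alternative minimum tax:
  Adjusted income: 195,000 zł + 4,000 zł + 28,000 zł = 227,000 zł
  Less exemption 73,000 zł → base 154,000 zł
  154,000 zł × 23% = 35,420 zł

General income tax:
  71,000 zł × 6% = 4,260 zł
  89,000 zł × 16% = 14,240 zł
  35,000 zł × 30% = 10,500 zł
  → 29,000 zł
  Less low-income housing credit 16,000 zł → 13,000 zł

Excess of alternative minimum tax over general income tax: 35,420 zł − 13,000 zł = 22,420 zł.

22,420 zł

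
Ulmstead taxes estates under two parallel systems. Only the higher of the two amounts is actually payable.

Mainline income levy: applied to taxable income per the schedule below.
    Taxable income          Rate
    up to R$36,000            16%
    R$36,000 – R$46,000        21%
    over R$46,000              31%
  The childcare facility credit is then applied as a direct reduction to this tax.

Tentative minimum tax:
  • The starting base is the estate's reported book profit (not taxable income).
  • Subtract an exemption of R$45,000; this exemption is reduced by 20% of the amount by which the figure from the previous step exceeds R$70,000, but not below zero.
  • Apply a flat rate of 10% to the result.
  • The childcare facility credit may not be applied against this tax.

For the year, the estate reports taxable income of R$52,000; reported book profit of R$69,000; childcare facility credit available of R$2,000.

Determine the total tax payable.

Tentative minimum tax:
  Base (reported book profit): R$69,000
  Exemption: R$69,000 ≤ R$70,000, so full R$45,000 applies
  Base: R$69,000 − R$45,000 = R$24,000
  R$24,000 × 10% = R$2,400

Mainline income levy:
  R$36,000 × 16% = R$5,760
  R$10,000 × 21% = R$2,100
  R$6,000 × 31% = R$1,860
  → R$9,720
  Less childcare facility credit R$2,000 → R$7,720

R$7,720 > R$2,400, so the mainline income levy governs.

R$7,720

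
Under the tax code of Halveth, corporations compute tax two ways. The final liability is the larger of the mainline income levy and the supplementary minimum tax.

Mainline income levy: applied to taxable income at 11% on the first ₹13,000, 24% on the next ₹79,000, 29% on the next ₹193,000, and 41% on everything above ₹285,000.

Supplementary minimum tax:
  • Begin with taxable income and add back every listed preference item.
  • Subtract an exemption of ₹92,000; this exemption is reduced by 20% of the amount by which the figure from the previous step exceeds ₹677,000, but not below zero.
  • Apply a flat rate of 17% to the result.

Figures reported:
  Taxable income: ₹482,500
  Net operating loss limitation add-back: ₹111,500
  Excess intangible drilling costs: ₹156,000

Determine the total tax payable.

Mainline income levy:
  ₹13,000 × 11% = ₹1,430
  ₹79,000 × 24% = ₹18,960
  ₹193,000 × 29% = ₹55,970
  ₹197,500 × 41% = ₹80,975
  → ₹157,335

Supplementary minimum tax:
  Adjusted income: ₹482,500 + ₹111,500 + ₹156,000 = ₹750,000
  Exemption: ₹92,000 − 20% × (₹750,000 − ₹677,000) = ₹92,000 − ₹14,600 = ₹77,400
  Base: ₹750,000 − ₹77,400 = ₹672,600
  ₹672,600 × 17% = ₹114,342

₹157,335 > ₹114,342, so the mainline income levy governs.

₹157,335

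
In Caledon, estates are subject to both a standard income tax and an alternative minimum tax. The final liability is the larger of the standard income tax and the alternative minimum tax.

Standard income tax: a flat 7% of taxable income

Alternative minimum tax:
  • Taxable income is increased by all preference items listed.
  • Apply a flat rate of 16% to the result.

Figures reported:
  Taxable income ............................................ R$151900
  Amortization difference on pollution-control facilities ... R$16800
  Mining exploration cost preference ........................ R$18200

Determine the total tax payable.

R$29904

Alternative minimum tax:
  Adjusted income: R$151900 + R$16800 + R$18200 = R$186900
  R$186900 × 16% = R$29904

Standard income tax:
  R$151900 × 7% = R$10633

R$29904 > R$10633, so the alternative minimum tax is the binding amount.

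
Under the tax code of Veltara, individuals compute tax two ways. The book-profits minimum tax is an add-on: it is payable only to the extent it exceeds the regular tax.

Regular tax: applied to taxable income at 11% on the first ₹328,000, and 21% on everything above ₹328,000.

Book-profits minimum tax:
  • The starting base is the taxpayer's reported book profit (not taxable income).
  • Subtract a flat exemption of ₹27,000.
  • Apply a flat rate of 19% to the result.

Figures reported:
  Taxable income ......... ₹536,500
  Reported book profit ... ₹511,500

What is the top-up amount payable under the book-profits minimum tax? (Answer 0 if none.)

Regular tax:
  ₹328,000 × 11% = ₹36,080
  ₹208,500 × 21% = ₹43,785
  → ₹79,865

Book-profits minimum tax:
  Base (reported book profit): ₹511,500
  Less exemption ₹27,000 → base ₹484,500
  ₹484,500 × 19% = ₹92,055

Excess of book-profits minimum tax over regular tax: ₹92,055 − ₹79,865 = ₹12,190.

₹12,190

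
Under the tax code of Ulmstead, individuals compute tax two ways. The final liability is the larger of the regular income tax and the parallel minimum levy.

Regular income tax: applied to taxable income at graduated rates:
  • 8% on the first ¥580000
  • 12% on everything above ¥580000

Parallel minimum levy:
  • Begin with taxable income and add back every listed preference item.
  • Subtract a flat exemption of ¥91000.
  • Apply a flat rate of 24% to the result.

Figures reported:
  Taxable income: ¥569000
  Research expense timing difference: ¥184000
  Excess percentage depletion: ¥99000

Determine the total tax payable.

¥182640

Parallel minimum levy:
  Adjusted income: ¥569000 + ¥184000 + ¥99000 = ¥852000
  Less exemption ¥91000 → base ¥761000
  ¥761000 × 24% = ¥182640

Regular income tax:
  ¥569000 × 8% = ¥45520

¥182640 > ¥45520, so the parallel minimum levy is the binding amount.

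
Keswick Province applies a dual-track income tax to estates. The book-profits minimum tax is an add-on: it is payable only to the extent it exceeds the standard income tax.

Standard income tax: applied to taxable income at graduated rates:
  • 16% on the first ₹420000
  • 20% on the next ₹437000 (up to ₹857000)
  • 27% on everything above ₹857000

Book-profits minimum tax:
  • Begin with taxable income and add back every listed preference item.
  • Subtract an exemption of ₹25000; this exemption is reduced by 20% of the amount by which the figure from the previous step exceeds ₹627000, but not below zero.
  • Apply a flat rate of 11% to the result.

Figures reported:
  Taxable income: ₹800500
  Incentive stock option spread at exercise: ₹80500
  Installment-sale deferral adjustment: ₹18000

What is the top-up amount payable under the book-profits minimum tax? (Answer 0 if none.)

Standard income tax:
  ₹420000 × 16% = ₹67200
  ₹380500 × 20% = ₹76100
  → ₹143300

Book-profits minimum tax:
  Adjusted income: ₹800500 + ₹80500 + ₹18000 = ₹899000
  Exemption: 20% × (₹899000 − ₹627000) = ₹54400 ≥ ₹25000, so the exemption is fully phased out
  Base: ₹899000 − ₹0 = ₹899000
  ₹899000 × 11% = ₹98890

₹98890 ≤ ₹143300, so no add-on is due.

₹0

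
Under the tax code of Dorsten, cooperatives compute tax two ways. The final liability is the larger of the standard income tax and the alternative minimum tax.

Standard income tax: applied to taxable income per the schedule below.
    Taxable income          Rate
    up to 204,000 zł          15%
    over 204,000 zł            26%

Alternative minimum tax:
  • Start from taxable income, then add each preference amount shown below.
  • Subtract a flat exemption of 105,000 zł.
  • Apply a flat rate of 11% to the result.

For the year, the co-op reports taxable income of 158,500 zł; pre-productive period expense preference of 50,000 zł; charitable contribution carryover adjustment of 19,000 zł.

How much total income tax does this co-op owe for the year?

23,775 zł

Alternative minimum tax:
  Adjusted income: 158,500 zł + 50,000 zł + 19,000 zł = 227,500 zł
  Less exemption 105,000 zł → base 122,500 zł
  122,500 zł × 11% = 13,475 zł

Standard income tax:
  158,500 zł × 15% = 23,775 zł

23,775 zł > 13,475 zł, so the standard income tax governs.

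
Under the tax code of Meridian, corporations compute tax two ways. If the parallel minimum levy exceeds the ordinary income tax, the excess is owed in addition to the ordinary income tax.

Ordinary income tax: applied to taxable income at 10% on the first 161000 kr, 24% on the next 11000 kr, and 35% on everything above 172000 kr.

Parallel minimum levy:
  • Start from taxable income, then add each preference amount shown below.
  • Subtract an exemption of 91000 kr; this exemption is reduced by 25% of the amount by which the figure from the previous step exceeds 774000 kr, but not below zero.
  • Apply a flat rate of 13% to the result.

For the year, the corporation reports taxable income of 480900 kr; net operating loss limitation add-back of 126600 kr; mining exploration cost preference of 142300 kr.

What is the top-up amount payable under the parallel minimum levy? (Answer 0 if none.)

0 kr

Parallel minimum levy:
  Adjusted income: 480900 kr + 126600 kr + 142300 kr = 749800 kr
  Exemption: 749800 kr ≤ 774000 kr, so full 91000 kr applies
  Base: 749800 kr − 91000 kr = 658800 kr
  658800 kr × 13% = 85644 kr

Ordinary income tax:
  161000 kr × 10% = 16100 kr
  11000 kr × 24% = 2640 kr
  308900 kr × 35% = 108115 kr
  → 126855 kr

85644 kr ≤ 126855 kr, so no add-on is due.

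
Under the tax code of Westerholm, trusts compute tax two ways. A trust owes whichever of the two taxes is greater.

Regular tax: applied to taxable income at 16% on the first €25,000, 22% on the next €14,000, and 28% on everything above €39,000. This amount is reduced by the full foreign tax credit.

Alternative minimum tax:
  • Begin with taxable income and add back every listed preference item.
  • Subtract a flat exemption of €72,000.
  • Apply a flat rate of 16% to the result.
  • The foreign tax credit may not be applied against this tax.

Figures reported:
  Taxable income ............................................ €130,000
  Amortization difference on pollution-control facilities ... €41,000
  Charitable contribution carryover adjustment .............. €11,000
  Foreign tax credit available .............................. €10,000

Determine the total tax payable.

€22,560

Regular tax:
  €25,000 × 16% = €4,000
  €14,000 × 22% = €3,080
  €91,000 × 28% = €25,480
  → €32,560
  Less foreign tax credit €10,000 → €22,560

Alternative minimum tax:
  Adjusted income: €130,000 + €41,000 + €11,000 = €182,000
  Less exemption €72,000 → base €110,000
  €110,000 × 16% = €17,600

€22,560 > €17,600, so the regular tax governs.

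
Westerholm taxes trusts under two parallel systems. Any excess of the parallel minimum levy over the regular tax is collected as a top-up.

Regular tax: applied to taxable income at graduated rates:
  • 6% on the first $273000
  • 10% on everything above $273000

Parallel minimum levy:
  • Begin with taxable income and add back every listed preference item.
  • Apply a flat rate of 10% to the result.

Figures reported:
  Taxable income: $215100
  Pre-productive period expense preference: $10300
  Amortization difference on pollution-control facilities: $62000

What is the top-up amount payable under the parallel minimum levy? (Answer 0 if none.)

Regular tax:
  $215100 × 6% = $12906

Parallel minimum levy:
  Adjusted income: $215100 + $10300 + $62000 = $287400
  $287400 × 10% = $28740

Excess of parallel minimum levy over regular tax: $28740 − $12906 = $15834.

$15834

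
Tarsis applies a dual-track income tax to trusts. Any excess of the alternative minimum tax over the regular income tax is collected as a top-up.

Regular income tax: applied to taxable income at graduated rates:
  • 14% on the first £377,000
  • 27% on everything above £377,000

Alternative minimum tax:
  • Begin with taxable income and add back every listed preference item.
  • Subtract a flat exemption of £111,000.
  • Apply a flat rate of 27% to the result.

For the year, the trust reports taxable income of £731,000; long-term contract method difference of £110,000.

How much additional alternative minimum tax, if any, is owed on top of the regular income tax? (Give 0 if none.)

£48,740

Alternative minimum tax:
  Adjusted income: £731,000 + £110,000 = £841,000
  Less exemption £111,000 → base £730,000
  £730,000 × 27% = £197,100

Regular income tax:
  £377,000 × 14% = £52,780
  £354,000 × 27% = £95,580
  → £148,360

Excess of alternative minimum tax over regular income tax: £197,100 − £148,360 = £48,740.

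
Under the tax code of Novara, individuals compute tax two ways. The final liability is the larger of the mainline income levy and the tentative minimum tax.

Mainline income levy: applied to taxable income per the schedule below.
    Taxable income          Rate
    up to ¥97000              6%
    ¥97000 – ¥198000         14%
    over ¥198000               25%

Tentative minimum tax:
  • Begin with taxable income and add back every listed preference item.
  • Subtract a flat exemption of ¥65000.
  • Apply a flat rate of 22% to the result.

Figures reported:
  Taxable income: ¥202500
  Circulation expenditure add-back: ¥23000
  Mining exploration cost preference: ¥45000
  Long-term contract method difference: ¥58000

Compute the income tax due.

¥57970

Tentative minimum tax:
  Adjusted income: ¥202500 + ¥23000 + ¥45000 + ¥58000 = ¥328500
  Less exemption ¥65000 → base ¥263500
  ¥263500 × 22% = ¥57970

Mainline income levy:
  ¥97000 × 6% = ¥5820
  ¥101000 × 14% = ¥14140
  ¥4500 × 25% = ¥1125
  → ¥21085

¥57970 > ¥21085, so the tentative minimum tax is the binding amount.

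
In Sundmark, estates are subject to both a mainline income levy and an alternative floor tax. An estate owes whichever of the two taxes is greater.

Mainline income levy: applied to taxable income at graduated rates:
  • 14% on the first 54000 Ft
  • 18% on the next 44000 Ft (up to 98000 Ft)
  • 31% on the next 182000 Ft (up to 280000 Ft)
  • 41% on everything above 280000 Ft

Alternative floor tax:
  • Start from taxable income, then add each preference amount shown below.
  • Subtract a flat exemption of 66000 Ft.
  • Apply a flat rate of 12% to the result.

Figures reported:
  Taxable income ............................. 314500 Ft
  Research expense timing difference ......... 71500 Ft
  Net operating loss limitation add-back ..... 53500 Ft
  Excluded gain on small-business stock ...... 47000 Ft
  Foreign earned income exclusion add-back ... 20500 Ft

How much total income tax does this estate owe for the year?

86045 Ft

Alternative floor tax:
  Adjusted income: 314500 Ft + 71500 Ft + 53500 Ft + 47000 Ft + 20500 Ft = 507000 Ft
  Less exemption 66000 Ft → base 441000 Ft
  441000 Ft × 12% = 52920 Ft

Mainline income levy:
  54000 Ft × 14% = 7560 Ft
  44000 Ft × 18% = 7920 Ft
  182000 Ft × 31% = 56420 Ft
  34500 Ft × 41% = 14145 Ft
  → 86045 Ft

86045 Ft > 52920 Ft, so the mainline income levy governs.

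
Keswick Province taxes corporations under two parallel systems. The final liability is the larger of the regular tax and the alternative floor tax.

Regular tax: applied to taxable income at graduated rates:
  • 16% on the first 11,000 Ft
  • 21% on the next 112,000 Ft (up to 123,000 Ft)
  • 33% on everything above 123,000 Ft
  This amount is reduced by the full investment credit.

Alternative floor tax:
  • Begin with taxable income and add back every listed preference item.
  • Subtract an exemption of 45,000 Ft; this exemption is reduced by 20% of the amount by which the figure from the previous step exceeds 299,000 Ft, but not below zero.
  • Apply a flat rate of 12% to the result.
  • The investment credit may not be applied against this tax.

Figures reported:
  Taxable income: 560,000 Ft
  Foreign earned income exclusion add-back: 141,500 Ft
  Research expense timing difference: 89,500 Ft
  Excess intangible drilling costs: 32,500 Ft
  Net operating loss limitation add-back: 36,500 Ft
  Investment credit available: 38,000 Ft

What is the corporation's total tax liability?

Regular tax:
  11,000 Ft × 16% = 1,760 Ft
  112,000 Ft × 21% = 23,520 Ft
  437,000 Ft × 33% = 144,210 Ft
  → 169,490 Ft
  Less investment credit 38,000 Ft → 131,490 Ft

Alternative floor tax:
  Adjusted income: 560,000 Ft + 141,500 Ft + 89,500 Ft + 32,500 Ft + 36,500 Ft = 860,000 Ft
  Exemption: 20% × (860,000 Ft − 299,000 Ft) = 112,200 Ft ≥ 45,000 Ft, so the exemption is fully phased out
  Base: 860,000 Ft − 0 Ft = 860,000 Ft
  860,000 Ft × 12% = 103,200 Ft

131,490 Ft > 103,200 Ft, so the regular tax governs.

131,490 Ft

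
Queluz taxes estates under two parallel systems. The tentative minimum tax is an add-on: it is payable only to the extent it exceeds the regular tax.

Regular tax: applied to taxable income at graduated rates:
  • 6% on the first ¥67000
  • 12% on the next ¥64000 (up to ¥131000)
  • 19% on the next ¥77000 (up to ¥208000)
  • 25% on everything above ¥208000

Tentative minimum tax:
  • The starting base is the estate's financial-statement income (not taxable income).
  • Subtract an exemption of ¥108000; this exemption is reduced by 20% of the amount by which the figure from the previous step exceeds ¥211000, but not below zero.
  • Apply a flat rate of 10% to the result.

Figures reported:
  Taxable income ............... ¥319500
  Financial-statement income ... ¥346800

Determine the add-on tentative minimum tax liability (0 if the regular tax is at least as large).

¥0

Tentative minimum tax:
  Base (financial-statement income): ¥346800
  Exemption: ¥108000 − 20% × (¥346800 − ¥211000) = ¥108000 − ¥27160 = ¥80840
  Base: ¥346800 − ¥80840 = ¥265960
  ¥265960 × 10% = ¥26596

Regular tax:
  ¥67000 × 6% = ¥4020
  ¥64000 × 12% = ¥7680
  ¥77000 × 19% = ¥14630
  ¥111500 × 25% = ¥27875
  → ¥54205

¥26596 ≤ ¥54205, so no add-on is due.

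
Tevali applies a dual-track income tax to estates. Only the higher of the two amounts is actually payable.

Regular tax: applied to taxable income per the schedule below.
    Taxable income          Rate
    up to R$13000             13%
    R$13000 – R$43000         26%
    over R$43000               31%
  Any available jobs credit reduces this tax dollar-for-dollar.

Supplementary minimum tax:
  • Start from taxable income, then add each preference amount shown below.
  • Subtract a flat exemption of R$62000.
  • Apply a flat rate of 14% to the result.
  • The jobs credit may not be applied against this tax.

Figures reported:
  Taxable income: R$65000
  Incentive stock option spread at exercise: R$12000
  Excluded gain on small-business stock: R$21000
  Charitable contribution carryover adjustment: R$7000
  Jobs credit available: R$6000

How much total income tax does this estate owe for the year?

R$10310

Supplementary minimum tax:
  Adjusted income: R$65000 + R$12000 + R$21000 + R$7000 = R$105000
  Less exemption R$62000 → base R$43000
  R$43000 × 14% = R$6020

Regular tax:
  R$13000 × 13% = R$1690
  R$30000 × 26% = R$7800
  R$22000 × 31% = R$6820
  → R$16310
  Less jobs credit R$6000 → R$10310

R$10310 > R$6020, so the regular tax governs.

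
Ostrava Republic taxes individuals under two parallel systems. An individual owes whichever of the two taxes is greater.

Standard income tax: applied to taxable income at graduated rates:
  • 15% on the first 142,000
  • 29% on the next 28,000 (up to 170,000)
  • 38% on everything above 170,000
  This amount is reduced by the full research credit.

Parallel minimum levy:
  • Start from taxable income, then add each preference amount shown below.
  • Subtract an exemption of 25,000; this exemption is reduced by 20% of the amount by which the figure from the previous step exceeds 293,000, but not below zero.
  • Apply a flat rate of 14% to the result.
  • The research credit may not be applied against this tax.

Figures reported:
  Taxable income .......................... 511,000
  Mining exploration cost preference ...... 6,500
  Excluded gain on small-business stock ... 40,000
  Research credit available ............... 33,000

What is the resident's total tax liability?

Standard income tax:
  142,000 × 15% = 21,300
  28,000 × 29% = 8,120
  341,000 × 38% = 129,580
  → 159,000
  Less research credit 33,000 → 126,000

Parallel minimum levy:
  Adjusted income: 511,000 + 6,500 + 40,000 = 557,500
  Exemption: 20% × (557,500 − 293,000) = 52,900 ≥ 25,000, so the exemption is fully phased out
  Base: 557,500 − 0 = 557,500
  557,500 × 14% = 78,050

126,000 > 78,050, so the standard income tax governs.

126,000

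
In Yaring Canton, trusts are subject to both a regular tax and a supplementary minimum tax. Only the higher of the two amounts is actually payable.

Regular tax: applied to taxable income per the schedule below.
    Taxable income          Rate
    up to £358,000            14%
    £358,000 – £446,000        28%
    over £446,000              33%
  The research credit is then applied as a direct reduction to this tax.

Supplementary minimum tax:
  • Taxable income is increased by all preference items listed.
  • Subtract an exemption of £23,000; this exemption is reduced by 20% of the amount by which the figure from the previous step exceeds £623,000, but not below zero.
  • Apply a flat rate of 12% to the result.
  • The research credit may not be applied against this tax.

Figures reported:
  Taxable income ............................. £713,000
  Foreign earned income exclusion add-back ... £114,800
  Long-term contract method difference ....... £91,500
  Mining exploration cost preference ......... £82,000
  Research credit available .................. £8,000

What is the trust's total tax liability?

Supplementary minimum tax:
  Adjusted income: £713,000 + £114,800 + £91,500 + £82,000 = £1,001,300
  Exemption: 20% × (£1,001,300 − £623,000) = £75,660 ≥ £23,000, so the exemption is fully phased out
  Base: £1,001,300 − £0 = £1,001,300
  £1,001,300 × 12% = £120,156

Regular tax:
  £358,000 × 14% = £50,120
  £88,000 × 28% = £24,640
  £267,000 × 33% = £88,110
  → £162,870
  Less research credit £8,000 → £154,870

£154,870 > £120,156, so the regular tax governs.

£154,870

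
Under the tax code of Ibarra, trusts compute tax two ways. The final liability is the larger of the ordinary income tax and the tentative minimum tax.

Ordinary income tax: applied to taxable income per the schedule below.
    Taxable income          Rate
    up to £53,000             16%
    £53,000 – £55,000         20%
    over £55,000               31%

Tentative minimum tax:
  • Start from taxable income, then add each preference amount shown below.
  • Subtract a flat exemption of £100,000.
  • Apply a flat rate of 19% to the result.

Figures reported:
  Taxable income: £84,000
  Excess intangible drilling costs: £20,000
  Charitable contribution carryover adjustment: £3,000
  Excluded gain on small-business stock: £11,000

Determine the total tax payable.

Ordinary income tax:
  £53,000 × 16% = £8,480
  £2,000 × 20% = £400
  £29,000 × 31% = £8,990
  → £17,870

Tentative minimum tax:
  Adjusted income: £84,000 + £20,000 + £3,000 + £11,000 = £118,000
  Less exemption £100,000 → base £18,000
  £18,000 × 19% = £3,420

£17,870 > £3,420, so the ordinary income tax governs.

£17,870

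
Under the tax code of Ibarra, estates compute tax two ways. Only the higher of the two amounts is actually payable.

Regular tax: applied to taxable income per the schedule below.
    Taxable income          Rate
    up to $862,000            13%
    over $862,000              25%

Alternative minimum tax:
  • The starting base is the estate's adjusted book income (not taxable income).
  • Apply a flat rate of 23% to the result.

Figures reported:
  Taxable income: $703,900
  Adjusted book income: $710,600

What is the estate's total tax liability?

$163,438

Alternative minimum tax:
  Base (adjusted book income): $710,600
  $710,600 × 23% = $163,438

Regular tax:
  $703,900 × 13% = $91,507

$163,438 > $91,507, so the alternative minimum tax is the binding amount.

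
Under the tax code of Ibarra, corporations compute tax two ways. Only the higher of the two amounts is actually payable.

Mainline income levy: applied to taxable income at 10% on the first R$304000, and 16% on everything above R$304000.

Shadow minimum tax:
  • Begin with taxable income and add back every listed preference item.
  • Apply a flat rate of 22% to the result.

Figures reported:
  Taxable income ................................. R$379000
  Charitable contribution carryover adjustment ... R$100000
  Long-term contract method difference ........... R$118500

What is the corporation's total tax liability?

Mainline income levy:
  R$304000 × 10% = R$30400
  R$75000 × 16% = R$12000
  → R$42400

Shadow minimum tax:
  Adjusted income: R$379000 + R$100000 + R$118500 = R$597500
  R$597500 × 22% = R$131450

R$131450 > R$42400, so the shadow minimum tax is the binding amount.

R$131450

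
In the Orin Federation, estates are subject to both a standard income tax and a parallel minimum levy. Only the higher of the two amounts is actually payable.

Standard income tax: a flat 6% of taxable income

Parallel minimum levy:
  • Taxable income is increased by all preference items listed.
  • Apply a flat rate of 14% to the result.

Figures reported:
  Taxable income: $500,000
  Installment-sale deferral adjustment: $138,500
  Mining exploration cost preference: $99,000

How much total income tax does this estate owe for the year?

Standard income tax:
  $500,000 × 6% = $30,000

Parallel minimum levy:
  Adjusted income: $500,000 + $138,500 + $99,000 = $737,500
  $737,500 × 14% = $103,250

$103,250 > $30,000, so the parallel minimum levy is the binding amount.

$103,250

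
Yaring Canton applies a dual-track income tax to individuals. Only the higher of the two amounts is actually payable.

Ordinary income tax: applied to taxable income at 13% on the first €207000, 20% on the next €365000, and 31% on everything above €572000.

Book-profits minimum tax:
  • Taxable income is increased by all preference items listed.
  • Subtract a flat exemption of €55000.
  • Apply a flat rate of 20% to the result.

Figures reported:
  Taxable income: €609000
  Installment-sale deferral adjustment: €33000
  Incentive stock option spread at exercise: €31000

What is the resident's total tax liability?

€123600

Ordinary income tax:
  €207000 × 13% = €26910
  €365000 × 20% = €73000
  €37000 × 31% = €11470
  → €111380

Book-profits minimum tax:
  Adjusted income: €609000 + €33000 + €31000 = €673000
  Less exemption €55000 → base €618000
  €618000 × 20% = €123600

€123600 > €111380, so the book-profits minimum tax is the binding amount.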